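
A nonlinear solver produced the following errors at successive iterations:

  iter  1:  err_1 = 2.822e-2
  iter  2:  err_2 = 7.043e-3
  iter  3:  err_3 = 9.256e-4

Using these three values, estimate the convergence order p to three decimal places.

1.462

p ≈ ln(err_3/err_2) / ln(err_2/err_1)
  = ln(9.256e-4/7.043e-3) / ln(7.043e-3/2.822e-2)
  = ln(0.131421) / ln(0.249575)
  = -2.029349 / -1.387996 ≈ 1.462071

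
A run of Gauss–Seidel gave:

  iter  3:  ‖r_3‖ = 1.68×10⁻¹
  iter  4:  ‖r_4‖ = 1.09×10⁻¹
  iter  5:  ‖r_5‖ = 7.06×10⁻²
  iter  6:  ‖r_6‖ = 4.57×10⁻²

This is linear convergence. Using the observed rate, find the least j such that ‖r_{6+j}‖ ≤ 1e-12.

Rate ρ ≈ ‖r_6‖/‖r_5‖ = 4.57×10⁻²/7.06×10⁻² = 0.6473.
After j more steps, ‖r_{6+j}‖ ≈ 4.57×10⁻²·ρ^j; need ρ^j ≤ 1e-12/4.57×10⁻² = 2.18818e-11.
j ≥ ln(2.18818e-11)/ln(0.6473) = -24.5454/-0.43495 = 56.433.
So 57 more iterations are needed.

57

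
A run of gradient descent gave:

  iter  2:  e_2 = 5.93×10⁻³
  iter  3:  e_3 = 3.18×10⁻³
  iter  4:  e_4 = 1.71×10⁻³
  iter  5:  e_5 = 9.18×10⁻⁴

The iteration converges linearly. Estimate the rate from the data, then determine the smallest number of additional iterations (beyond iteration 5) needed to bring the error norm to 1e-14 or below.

Rate ρ ≈ e_5/e_4 = 9.18×10⁻⁴/1.71×10⁻³ = 0.5368.
After j more steps, e_{5+j} ≈ 9.18×10⁻⁴·ρ^j; need ρ^j ≤ 1e-14/9.18×10⁻⁴ = 1.08932e-11.
j ≥ ln(1.08932e-11)/ln(0.5368) = -25.2429/-0.62213 = 40.575.
So 41 more iterations are needed.

41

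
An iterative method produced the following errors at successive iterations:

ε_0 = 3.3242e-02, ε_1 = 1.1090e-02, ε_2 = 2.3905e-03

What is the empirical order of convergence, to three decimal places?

p ≈ ln(ε_2/ε_1) / ln(ε_1/ε_0)
  = ln(2.3905e-03/1.1090e-02) / ln(1.1090e-02/3.3242e-02)
  = ln(0.215555) / ln(0.333614)
  = -1.534539 / -1.097771 ≈ 1.397868

1.398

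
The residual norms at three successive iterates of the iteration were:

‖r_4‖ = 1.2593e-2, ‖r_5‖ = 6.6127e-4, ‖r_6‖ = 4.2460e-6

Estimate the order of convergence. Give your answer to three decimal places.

1.713

p ≈ ln(‖r_6‖/‖r_5‖) / ln(‖r_5‖/‖r_4‖)
  = ln(4.2460e-6/6.6127e-4) / ln(6.6127e-4/1.2593e-2)
  = ln(0.00642098) / ln(0.0525109)
  = -5.048185 / -2.946735 ≈ 1.713145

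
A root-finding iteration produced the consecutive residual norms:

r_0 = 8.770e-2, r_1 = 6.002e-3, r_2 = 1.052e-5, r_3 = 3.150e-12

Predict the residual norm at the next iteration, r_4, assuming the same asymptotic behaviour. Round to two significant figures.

First estimate the order: p ≈ ln(r_3/r_2) / ln(r_2/r_1) = ln(3.150e-12/1.052e-5)/ln(1.052e-5/6.002e-3) = ln(2.9943e-07)/ln(0.00175275) ≈ 2.3669.
Then r_4 ≈ r_3·(r_3/r_2)^p = 3.150e-12·(2.9943e-07)^2.3669 = 3.150e-12·3.62279e-16 ≈ 1.141e-27.

1.1e-27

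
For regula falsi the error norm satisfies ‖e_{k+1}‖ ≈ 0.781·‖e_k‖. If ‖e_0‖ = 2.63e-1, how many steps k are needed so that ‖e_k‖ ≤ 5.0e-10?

82

After k steps, ‖e_k‖ ≈ 2.63e-1·0.781^k.
Need 0.781^k ≤ 5.0e-10/2.63e-1 = 1.90114e-09.
k ≥ ln(1.90114e-09)/ln(0.781) = -20.0808/-0.24718 = 81.240.
Smallest integer k = 82.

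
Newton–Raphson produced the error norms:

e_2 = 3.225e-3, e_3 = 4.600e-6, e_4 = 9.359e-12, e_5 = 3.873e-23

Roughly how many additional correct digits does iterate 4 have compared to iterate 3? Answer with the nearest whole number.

Digits gained ≈ log₁₀(e_3/e_4) = log₁₀(4.600e-6/9.359e-12) = log₁₀(491506) ≈ 5.692.

6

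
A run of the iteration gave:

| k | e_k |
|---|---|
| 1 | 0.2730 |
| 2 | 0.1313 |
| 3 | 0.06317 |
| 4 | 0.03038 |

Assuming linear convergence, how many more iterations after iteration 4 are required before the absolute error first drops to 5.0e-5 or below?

Rate ρ ≈ e_4/e_3 = 0.03038/0.06317 = 0.4809.
After j more steps, e_{4+j} ≈ 0.03038·ρ^j; need ρ^j ≤ 5.0e-5/0.03038 = 0.00164582.
j ≥ ln(0.00164582)/ln(0.4809) = -6.4095/-0.73210 = 8.755.
So 9 more iterations are needed.

9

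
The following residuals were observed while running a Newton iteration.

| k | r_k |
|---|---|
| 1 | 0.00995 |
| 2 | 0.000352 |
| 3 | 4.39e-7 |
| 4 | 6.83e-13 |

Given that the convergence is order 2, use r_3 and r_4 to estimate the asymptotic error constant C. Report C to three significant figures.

C ≈ r_4 / r_3^2
  = 6.83e-13 / (4.39e-7)^2
  = 6.83e-13 / 1.92721e-13 ≈ 3.544

3.54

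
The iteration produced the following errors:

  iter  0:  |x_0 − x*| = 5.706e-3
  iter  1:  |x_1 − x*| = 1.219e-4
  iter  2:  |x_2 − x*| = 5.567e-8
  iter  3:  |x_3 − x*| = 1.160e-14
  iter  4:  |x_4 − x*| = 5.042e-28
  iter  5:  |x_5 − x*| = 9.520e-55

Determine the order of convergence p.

Consecutive ratios: |x_5 − x*|/|x_4 − x*| = 9.520e-55/5.042e-28 = 1.88814e-27, |x_4 − x*|/|x_3 − x*| = 5.042e-28/1.160e-14 = 4.34655e-14.
p ≈ ln(1.88814e-27)/ln(4.34655e-14) = -61.5342/-30.7668 ≈ 2.00.
So the convergence is quadratic (order 2).

2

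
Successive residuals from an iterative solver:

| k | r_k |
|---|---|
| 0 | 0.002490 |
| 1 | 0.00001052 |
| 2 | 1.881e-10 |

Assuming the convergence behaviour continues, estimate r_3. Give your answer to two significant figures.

6.0e-20

First estimate the order: p ≈ ln(r_2/r_1) / ln(r_1/r_0) = ln(1.881e-10/0.00001052)/ln(0.00001052/0.002490) = ln(1.78802e-05)/ln(0.0042249) ≈ 1.9997.
Then r_3 ≈ r_2·(r_2/r_1)^p = 1.881e-10·(1.78802e-05)^1.9997 = 1.881e-10·3.20752e-10 ≈ 6.033e-20.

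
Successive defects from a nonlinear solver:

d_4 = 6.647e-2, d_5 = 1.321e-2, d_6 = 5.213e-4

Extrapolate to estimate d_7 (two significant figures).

8.1e-7

First estimate the order: p ≈ ln(d_6/d_5) / ln(d_5/d_4) = ln(5.213e-4/1.321e-2)/ln(1.321e-2/6.647e-2) = ln(0.0394625)/ln(0.198736) ≈ 2.0005.
Then d_7 ≈ d_6·(d_6/d_5)^p = 5.213e-4·(0.0394625)^2.0005 = 5.213e-4·0.00155477 ≈ 8.105e-07.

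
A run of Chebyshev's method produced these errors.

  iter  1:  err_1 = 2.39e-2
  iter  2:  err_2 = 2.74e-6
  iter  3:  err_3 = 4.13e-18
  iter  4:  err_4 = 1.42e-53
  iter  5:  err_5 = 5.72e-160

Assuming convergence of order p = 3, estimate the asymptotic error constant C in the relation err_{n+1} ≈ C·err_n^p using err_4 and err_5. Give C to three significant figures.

0.200

C ≈ err_5 / err_4^3
  = 5.72e-160 / (1.42e-53)^3
  = 5.72e-160 / 2.86329e-159 ≈ 0.19977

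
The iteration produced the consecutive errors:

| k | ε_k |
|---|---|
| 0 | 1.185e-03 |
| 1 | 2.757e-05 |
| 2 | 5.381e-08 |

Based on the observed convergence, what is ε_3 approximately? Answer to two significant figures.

First estimate the order: p ≈ ln(ε_2/ε_1) / ln(ε_1/ε_0) = ln(5.381e-08/2.757e-05)/ln(2.757e-05/1.185e-03) = ln(0.00195176)/ln(0.0232658) ≈ 1.6590.
Then ε_3 ≈ ε_2·(ε_2/ε_1)^p = 5.381e-08·(0.00195176)^1.6590 = 5.381e-08·3.19755e-05 ≈ 1.721e-12.

1.7e-12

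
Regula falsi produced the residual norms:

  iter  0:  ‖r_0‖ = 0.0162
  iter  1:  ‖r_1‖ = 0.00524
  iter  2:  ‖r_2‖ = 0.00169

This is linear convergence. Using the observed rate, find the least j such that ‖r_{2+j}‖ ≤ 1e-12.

19

Rate ρ ≈ ‖r_2‖/‖r_1‖ = 0.00169/0.00524 = 0.3225.
After j more steps, ‖r_{2+j}‖ ≈ 0.00169·ρ^j; need ρ^j ≤ 1e-12/0.00169 = 5.91716e-10.
j ≥ ln(5.91716e-10)/ln(0.3225) = -21.2480/-1.13165 = 18.776.
So 19 more iterations are needed.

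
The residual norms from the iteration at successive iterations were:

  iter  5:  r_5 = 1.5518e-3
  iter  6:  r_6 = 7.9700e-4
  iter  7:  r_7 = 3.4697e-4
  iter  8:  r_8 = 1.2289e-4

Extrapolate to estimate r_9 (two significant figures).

3.4e-5

First estimate the order: p ≈ ln(r_8/r_7) / ln(r_7/r_6) = ln(1.2289e-4/3.4697e-4)/ln(3.4697e-4/7.9700e-4) = ln(0.35418)/ln(0.435345) ≈ 1.2481.
Then r_9 ≈ r_8·(r_8/r_7)^p = 1.2289e-4·(0.35418)^1.2481 = 1.2289e-4·0.27377 ≈ 3.364e-05.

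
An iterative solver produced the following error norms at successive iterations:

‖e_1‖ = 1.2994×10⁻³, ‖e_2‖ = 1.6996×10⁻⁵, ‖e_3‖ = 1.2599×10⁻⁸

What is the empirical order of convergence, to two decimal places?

1.66

p ≈ ln(‖e_3‖/‖e_2‖) / ln(‖e_2‖/‖e_1‖)
  = ln(1.2599×10⁻⁸/1.6996×10⁻⁵) / ln(1.6996×10⁻⁵/1.2994×10⁻³)
  = ln(0.000741292) / ln(0.0130799)
  = -7.20712 / -4.33668 ≈ 1.66190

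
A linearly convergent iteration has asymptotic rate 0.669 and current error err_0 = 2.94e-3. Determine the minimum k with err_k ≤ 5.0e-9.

After k steps, err_k ≈ 2.94e-3·0.669^k.
Need 0.669^k ≤ 5.0e-9/2.94e-3 = 1.70068e-06.
k ≥ ln(1.70068e-06)/ln(0.669) = -13.2845/-0.40197 = 33.048.
Smallest integer k = 34.

34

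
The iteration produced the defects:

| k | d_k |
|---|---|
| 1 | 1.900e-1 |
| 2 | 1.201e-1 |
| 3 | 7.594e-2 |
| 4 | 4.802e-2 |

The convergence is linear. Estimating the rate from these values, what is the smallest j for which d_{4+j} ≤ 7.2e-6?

Rate ρ ≈ d_4/d_3 = 4.802e-2/7.594e-2 = 0.6323.
After j more steps, d_{4+j} ≈ 4.802e-2·ρ^j; need ρ^j ≤ 7.2e-6/4.802e-2 = 0.000149938.
j ≥ ln(0.000149938)/ln(0.6323) = -8.8053/-0.45839 = 19.209.
So 20 more iterations are needed.

20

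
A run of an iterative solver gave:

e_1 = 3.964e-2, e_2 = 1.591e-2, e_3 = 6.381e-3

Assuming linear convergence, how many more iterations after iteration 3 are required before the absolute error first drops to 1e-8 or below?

15

Rate ρ ≈ e_3/e_2 = 6.381e-3/1.591e-2 = 0.4011.
After j more steps, e_{3+j} ≈ 6.381e-3·ρ^j; need ρ^j ≤ 1e-8/6.381e-3 = 1.56715e-06.
j ≥ ln(1.56715e-06)/ln(0.4011) = -13.3663/-0.91354 = 14.631.
So 15 more iterations are needed.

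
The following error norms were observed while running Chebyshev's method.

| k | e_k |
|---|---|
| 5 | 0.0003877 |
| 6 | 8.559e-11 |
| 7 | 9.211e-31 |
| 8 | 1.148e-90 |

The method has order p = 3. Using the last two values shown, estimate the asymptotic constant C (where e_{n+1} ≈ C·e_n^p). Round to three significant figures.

C ≈ e_8 / e_7^3
  = 1.148e-90 / (9.211e-31)^3
  = 1.148e-90 / 7.81484e-91 ≈ 1.469

1.47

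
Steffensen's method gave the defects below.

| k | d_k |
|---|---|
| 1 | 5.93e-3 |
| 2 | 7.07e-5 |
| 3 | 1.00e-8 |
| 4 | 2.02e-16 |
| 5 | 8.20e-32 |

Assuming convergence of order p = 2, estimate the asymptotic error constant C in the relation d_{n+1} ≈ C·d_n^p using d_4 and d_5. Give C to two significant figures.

2.0

C ≈ d_5 / d_4^2
  = 8.20e-32 / (2.02e-16)^2
  = 8.20e-32 / 4.0804e-32 ≈ 2.0096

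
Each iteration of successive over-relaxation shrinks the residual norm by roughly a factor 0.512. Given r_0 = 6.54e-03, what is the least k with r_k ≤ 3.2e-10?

After k steps, r_k ≈ 6.54e-03·0.512^k.
Need 0.512^k ≤ 3.2e-10/6.54e-03 = 4.89297e-08.
k ≥ ln(4.89297e-08)/ln(0.512) = -16.8329/-0.66943 = 25.145.
Smallest integer k = 26.

26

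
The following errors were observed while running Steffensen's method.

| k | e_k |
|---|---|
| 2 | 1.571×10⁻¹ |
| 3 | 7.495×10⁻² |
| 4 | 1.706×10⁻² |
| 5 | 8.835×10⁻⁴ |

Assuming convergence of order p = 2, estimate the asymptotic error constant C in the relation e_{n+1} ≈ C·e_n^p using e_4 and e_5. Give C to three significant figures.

3.04

C ≈ e_5 / e_4^2
  = 8.835×10⁻⁴ / (1.706×10⁻²)^2
  = 8.835×10⁻⁴ / 0.000291044 ≈ 3.0356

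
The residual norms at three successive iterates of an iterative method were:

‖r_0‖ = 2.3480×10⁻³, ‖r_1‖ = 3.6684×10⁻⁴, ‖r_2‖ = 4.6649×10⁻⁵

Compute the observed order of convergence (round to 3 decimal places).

1.111

p ≈ ln(‖r_2‖/‖r_1‖) / ln(‖r_1‖/‖r_0‖)
  = ln(4.6649×10⁻⁵/3.6684×10⁻⁴) / ln(3.6684×10⁻⁴/2.3480×10⁻³)
  = ln(0.127164) / ln(0.156235)
  = -2.062278 / -1.856394 ≈ 1.110905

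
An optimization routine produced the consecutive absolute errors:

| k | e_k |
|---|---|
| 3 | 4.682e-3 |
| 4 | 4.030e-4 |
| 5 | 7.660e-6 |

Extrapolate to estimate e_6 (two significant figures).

1.3e-8

First estimate the order: p ≈ ln(e_5/e_4) / ln(e_4/e_3) = ln(7.660e-6/4.030e-4)/ln(4.030e-4/4.682e-3) = ln(0.0190074)/ln(0.0860743) ≈ 1.6158.
Then e_6 ≈ e_5·(e_5/e_4)^p = 7.660e-6·(0.0190074)^1.6158 = 7.660e-6·0.00165609 ≈ 1.269e-08.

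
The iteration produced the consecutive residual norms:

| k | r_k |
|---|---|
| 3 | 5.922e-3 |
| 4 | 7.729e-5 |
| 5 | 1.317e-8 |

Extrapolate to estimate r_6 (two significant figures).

First estimate the order: p ≈ ln(r_5/r_4) / ln(r_4/r_3) = ln(1.317e-8/7.729e-5)/ln(7.729e-5/5.922e-3) = ln(0.000170397)/ln(0.0130513) ≈ 1.9999.
Then r_6 ≈ r_5·(r_5/r_4)^p = 1.317e-8·(0.000170397)^1.9999 = 1.317e-8·2.90603e-08 ≈ 3.827e-16.

3.8e-16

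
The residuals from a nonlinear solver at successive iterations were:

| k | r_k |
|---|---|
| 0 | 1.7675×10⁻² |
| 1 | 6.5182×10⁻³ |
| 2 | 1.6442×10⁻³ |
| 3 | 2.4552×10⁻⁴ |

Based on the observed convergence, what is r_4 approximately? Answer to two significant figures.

First estimate the order: p ≈ ln(r_3/r_2) / ln(r_2/r_1) = ln(2.4552×10⁻⁴/1.6442×10⁻³)/ln(1.6442×10⁻³/6.5182×10⁻³) = ln(0.149325)/ln(0.252248) ≈ 1.3807.
Then r_4 ≈ r_3·(r_3/r_2)^p = 2.4552×10⁻⁴·(0.149325)^1.3807 = 2.4552×10⁻⁴·0.0723977 ≈ 1.778e-05.

1.8e-5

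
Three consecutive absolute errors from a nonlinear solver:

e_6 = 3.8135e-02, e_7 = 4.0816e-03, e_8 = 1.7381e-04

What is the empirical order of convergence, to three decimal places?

p ≈ ln(e_8/e_7) / ln(e_7/e_6)
  = ln(1.7381e-04/4.0816e-03) / ln(4.0816e-03/3.8135e-02)
  = ln(0.0425838) / ln(0.10703)
  = -3.156281 / -2.234646 ≈ 1.412430

1.412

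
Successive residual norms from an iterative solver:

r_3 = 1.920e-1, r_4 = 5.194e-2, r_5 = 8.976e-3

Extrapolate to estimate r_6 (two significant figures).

First estimate the order: p ≈ ln(r_5/r_4) / ln(r_4/r_3) = ln(8.976e-3/5.194e-2)/ln(5.194e-2/1.920e-1) = ln(0.172815)/ln(0.270521) ≈ 1.3428.
Then r_6 ≈ r_5·(r_5/r_4)^p = 8.976e-3·(0.172815)^1.3428 = 8.976e-3·0.0946726 ≈ 0.0008498.

8.5e-4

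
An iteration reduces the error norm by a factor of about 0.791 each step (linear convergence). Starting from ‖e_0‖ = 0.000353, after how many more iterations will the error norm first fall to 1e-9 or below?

55

After k steps, ‖e_k‖ ≈ 0.000353·0.791^k.
Need 0.791^k ≤ 1e-9/0.000353 = 2.83286e-06.
k ≥ ln(2.83286e-06)/ln(0.791) = -12.7742/-0.23446 = 54.483.
Smallest integer k = 55.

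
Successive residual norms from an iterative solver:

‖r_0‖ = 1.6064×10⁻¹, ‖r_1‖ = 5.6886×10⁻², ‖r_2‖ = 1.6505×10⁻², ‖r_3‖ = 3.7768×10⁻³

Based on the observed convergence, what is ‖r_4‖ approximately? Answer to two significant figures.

6.5e-4

First estimate the order: p ≈ ln(‖r_3‖/‖r_2‖) / ln(‖r_2‖/‖r_1‖) = ln(3.7768×10⁻³/1.6505×10⁻²)/ln(1.6505×10⁻²/5.6886×10⁻²) = ln(0.228828)/ln(0.290142) ≈ 1.1919.
Then ‖r_4‖ ≈ ‖r_3‖·(‖r_3‖/‖r_2‖)^p = 3.7768×10⁻³·(0.228828)^1.1919 = 3.7768×10⁻³·0.172424 ≈ 0.0006512.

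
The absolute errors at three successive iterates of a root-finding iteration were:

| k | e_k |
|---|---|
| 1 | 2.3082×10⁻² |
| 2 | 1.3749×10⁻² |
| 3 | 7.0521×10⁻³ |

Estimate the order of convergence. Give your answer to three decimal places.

1.289

p ≈ ln(e_3/e_2) / ln(e_2/e_1)
  = ln(7.0521×10⁻³/1.3749×10⁻²) / ln(1.3749×10⁻²/2.3082×10⁻²)
  = ln(0.512917) / ln(0.595659)
  = -0.667641 / -0.518087 ≈ 1.288666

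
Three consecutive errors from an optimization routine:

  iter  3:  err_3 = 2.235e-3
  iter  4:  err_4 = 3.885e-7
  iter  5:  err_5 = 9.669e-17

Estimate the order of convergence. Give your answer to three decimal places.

2.554

p ≈ ln(err_5/err_4) / ln(err_4/err_3)
  = ln(9.669e-17/3.885e-7) / ln(3.885e-7/2.235e-3)
  = ln(2.4888e-10) / ln(0.000173826)
  = -22.114050 / -8.657456 ≈ 2.554336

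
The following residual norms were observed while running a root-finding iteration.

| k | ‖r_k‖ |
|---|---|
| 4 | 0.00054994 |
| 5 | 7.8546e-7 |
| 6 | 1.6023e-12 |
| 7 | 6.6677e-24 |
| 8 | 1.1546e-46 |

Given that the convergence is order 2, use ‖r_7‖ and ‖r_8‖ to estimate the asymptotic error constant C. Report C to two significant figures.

C ≈ ‖r_8‖ / ‖r_7‖^2
  = 1.1546e-46 / (6.6677e-24)^2
  = 1.1546e-46 / 4.44582e-47 ≈ 2.597

2.6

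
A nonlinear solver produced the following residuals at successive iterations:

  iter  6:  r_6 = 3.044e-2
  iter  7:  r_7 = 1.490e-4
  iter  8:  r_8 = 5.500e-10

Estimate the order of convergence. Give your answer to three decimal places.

2.352

p ≈ ln(r_8/r_7) / ln(r_7/r_6)
  = ln(5.500e-10/1.490e-4) / ln(1.490e-4/3.044e-2)
  = ln(3.69128e-06) / ln(0.00489488)
  = -12.509537 / -5.319566 ≈ 2.351609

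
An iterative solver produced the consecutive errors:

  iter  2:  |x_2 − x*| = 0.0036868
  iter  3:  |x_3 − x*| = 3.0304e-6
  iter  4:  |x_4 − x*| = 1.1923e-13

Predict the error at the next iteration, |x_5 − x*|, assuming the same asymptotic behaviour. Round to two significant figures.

2.0e-31

First estimate the order: p ≈ ln(|x_4 − x*|/|x_3 − x*|) / ln(|x_3 − x*|/|x_2 − x*|) = ln(1.1923e-13/3.0304e-6)/ln(3.0304e-6/0.0036868) = ln(3.93446e-08)/ln(0.000821959) ≈ 2.4002.
Then |x_5 − x*| ≈ |x_4 − x*|·(|x_4 − x*|/|x_3 − x*|)^p = 1.1923e-13·(3.93446e-08)^2.4002 = 1.1923e-13·1.68362e-18 ≈ 2.007e-31.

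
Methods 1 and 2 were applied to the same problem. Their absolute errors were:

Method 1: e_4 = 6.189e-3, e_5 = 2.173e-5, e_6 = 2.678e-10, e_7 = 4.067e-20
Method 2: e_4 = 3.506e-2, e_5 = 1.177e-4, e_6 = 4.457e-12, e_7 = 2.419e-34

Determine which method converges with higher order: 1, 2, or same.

Method 1: p ≈ ln(4.067e-20/2.678e-10)/ln(2.678e-10/2.173e-5) ≈ 2.00.
Method 2: p ≈ ln(2.419e-34/4.457e-12)/ln(4.457e-12/1.177e-4) ≈ 3.00.
Method 2 has the higher order (≈3.0 vs ≈2.0).

2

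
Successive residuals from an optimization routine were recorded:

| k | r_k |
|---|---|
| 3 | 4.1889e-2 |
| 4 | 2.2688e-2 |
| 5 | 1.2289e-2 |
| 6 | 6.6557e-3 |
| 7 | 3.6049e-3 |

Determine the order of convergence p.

Consecutive ratios: r_7/r_6 = 3.6049e-3/6.6557e-3 = 0.541626, r_6/r_5 = 6.6557e-3/1.2289e-2 = 0.541598.
p ≈ ln(0.541626)/ln(0.541598) = -0.6132/-0.6132 ≈ 1.00.
So the convergence is linear (order 1).

1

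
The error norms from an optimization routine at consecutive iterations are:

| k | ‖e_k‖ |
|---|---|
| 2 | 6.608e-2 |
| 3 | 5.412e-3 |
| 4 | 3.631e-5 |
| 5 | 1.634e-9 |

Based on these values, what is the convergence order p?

Consecutive ratios: ‖e_5‖/‖e_4‖ = 1.634e-9/3.631e-5 = 4.50014e-05, ‖e_4‖/‖e_3‖ = 3.631e-5/5.412e-3 = 0.00670916.
p ≈ ln(4.50014e-05)/ln(0.00670916) = -10.0088/-5.0043 ≈ 2.00.
So the convergence is quadratic (order 2).

2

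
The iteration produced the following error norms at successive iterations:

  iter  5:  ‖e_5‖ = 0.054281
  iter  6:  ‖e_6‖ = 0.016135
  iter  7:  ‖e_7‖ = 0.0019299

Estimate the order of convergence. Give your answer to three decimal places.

1.750

p ≈ ln(‖e_7‖/‖e_6‖) / ln(‖e_6‖/‖e_5‖)
  = ln(0.0019299/0.016135) / ln(0.016135/0.054281)
  = ln(0.11961) / ln(0.297249)
  = -2.123519 / -1.213185 ≈ 1.750367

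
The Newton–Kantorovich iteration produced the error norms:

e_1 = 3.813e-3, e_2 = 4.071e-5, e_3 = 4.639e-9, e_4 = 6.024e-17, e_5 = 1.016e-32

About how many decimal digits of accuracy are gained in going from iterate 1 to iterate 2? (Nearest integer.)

Digits gained ≈ log₁₀(e_1/e_2) = log₁₀(3.813e-3/4.071e-5) = log₁₀(93.6625) ≈ 1.972.

2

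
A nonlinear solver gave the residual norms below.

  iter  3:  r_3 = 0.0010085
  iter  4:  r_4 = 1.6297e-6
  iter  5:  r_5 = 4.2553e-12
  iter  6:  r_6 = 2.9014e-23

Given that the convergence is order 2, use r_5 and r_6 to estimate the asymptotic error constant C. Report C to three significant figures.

1.60

C ≈ r_6 / r_5^2
  = 2.9014e-23 / (4.2553e-12)^2
  = 2.9014e-23 / 1.81076e-23 ≈ 1.6023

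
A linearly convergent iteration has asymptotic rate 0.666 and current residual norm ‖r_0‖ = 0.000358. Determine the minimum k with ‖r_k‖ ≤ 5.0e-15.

62

After k steps, ‖r_k‖ ≈ 0.000358·0.666^k.
Need 0.666^k ≤ 5.0e-15/0.000358 = 1.39665e-11.
k ≥ ln(1.39665e-11)/ln(0.666) = -24.9944/-0.40647 = 61.491.
Smallest integer k = 62.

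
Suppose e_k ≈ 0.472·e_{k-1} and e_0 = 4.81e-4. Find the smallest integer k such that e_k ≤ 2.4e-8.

14

After k steps, e_k ≈ 4.81e-4·0.472^k.
Need 0.472^k ≤ 2.4e-8/4.81e-4 = 4.9896e-05.
k ≥ ln(4.9896e-05)/ln(0.472) = -9.9056/-0.75078 = 13.194.
Smallest integer k = 14.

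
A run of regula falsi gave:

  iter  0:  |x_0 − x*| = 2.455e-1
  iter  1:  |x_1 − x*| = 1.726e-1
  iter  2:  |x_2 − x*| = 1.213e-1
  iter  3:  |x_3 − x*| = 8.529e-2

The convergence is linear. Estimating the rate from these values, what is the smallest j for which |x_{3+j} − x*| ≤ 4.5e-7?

35

Rate ρ ≈ |x_3 − x*|/|x_2 − x*| = 8.529e-2/1.213e-1 = 0.7031.
After j more steps, |x_{3+j} − x*| ≈ 8.529e-2·ρ^j; need ρ^j ≤ 4.5e-7/8.529e-2 = 5.27612e-06.
j ≥ ln(5.27612e-06)/ln(0.7031) = -12.1523/-0.35226 = 34.498.
So 35 more iterations are needed.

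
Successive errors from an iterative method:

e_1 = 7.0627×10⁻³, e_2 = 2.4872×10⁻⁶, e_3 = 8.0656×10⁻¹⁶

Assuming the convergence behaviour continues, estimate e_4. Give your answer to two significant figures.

First estimate the order: p ≈ ln(e_3/e_2) / ln(e_2/e_1) = ln(8.0656×10⁻¹⁶/2.4872×10⁻⁶)/ln(2.4872×10⁻⁶/7.0627×10⁻³) = ln(3.24284e-10)/ln(0.00035216) ≈ 2.7479.
Then e_4 ≈ e_3·(e_3/e_2)^p = 8.0656×10⁻¹⁶·(3.24284e-10)^2.7479 = 8.0656×10⁻¹⁶·8.41341e-27 ≈ 6.786e-42.

6.8e-42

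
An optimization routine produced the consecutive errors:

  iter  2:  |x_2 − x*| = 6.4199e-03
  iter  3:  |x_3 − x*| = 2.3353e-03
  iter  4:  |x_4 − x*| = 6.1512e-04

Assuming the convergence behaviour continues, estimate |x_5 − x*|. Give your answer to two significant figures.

1.1e-4

First estimate the order: p ≈ ln(|x_4 − x*|/|x_3 − x*|) / ln(|x_3 − x*|/|x_2 − x*|) = ln(6.1512e-04/2.3353e-03)/ln(2.3353e-03/6.4199e-03) = ln(0.263401)/ln(0.36376) ≈ 1.3192.
Then |x_5 − x*| ≈ |x_4 − x*|·(|x_4 − x*|/|x_3 − x*|)^p = 6.1512e-04·(0.263401)^1.3192 = 6.1512e-04·0.172059 ≈ 0.0001058.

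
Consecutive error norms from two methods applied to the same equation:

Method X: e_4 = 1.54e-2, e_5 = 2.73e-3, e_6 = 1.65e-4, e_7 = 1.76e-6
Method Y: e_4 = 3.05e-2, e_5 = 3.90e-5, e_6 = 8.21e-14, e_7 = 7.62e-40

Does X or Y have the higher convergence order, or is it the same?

Method X: p ≈ ln(1.76e-6/1.65e-4)/ln(1.65e-4/2.73e-3) ≈ 1.62.
Method Y: p ≈ ln(7.62e-40/8.21e-14)/ln(8.21e-14/3.90e-5) ≈ 3.00.
Method Y has the higher order (≈3.0 vs ≈1.6).

Y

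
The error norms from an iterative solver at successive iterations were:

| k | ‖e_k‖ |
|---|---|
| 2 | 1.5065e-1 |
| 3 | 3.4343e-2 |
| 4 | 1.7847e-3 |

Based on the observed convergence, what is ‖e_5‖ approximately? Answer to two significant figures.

4.8e-6

First estimate the order: p ≈ ln(‖e_4‖/‖e_3‖) / ln(‖e_3‖/‖e_2‖) = ln(1.7847e-3/3.4343e-2)/ln(3.4343e-2/1.5065e-1) = ln(0.0519669)/ln(0.227965) ≈ 2.0000.
Then ‖e_5‖ ≈ ‖e_4‖·(‖e_4‖/‖e_3‖)^p = 1.7847e-3·(0.0519669)^2.0000 = 1.7847e-3·0.00270056 ≈ 4.82e-06.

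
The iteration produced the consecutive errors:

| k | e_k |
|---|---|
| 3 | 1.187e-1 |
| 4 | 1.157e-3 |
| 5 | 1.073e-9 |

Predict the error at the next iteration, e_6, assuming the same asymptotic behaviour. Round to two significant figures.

8.6e-28

First estimate the order: p ≈ ln(e_5/e_4) / ln(e_4/e_3) = ln(1.073e-9/1.157e-3)/ln(1.157e-3/1.187e-1) = ln(9.27398e-07)/ln(0.00974726) ≈ 2.9997.
Then e_6 ≈ e_5·(e_5/e_4)^p = 1.073e-9·(9.27398e-07)^2.9997 = 1.073e-9·8.00955e-19 ≈ 8.594e-28.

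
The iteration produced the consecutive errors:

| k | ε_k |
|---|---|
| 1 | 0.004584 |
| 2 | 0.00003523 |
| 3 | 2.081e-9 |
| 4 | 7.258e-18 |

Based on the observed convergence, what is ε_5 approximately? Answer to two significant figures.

First estimate the order: p ≈ ln(ε_4/ε_3) / ln(ε_3/ε_2) = ln(7.258e-18/2.081e-9)/ln(2.081e-9/0.00003523) = ln(3.48775e-09)/ln(5.9069e-05) ≈ 2.0000.
Then ε_5 ≈ ε_4·(ε_4/ε_3)^p = 7.258e-18·(3.48775e-09)^2.0000 = 7.258e-18·1.21644e-17 ≈ 8.829e-35.

8.8e-35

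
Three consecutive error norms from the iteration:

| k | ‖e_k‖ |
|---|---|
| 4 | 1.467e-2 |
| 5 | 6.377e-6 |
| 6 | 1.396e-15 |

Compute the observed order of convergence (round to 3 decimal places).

p ≈ ln(‖e_6‖/‖e_5‖) / ln(‖e_5‖/‖e_4‖)
  = ln(1.396e-15/6.377e-6) / ln(6.377e-6/1.467e-2)
  = ln(2.18912e-10) / ln(0.000434697)
  = -22.242351 / -7.740861 ≈ 2.873369

2.873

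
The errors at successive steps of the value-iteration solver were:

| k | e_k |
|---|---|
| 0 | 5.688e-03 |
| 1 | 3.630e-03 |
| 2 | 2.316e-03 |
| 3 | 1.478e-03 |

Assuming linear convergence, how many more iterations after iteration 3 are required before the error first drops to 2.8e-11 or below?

40

Rate ρ ≈ e_3/e_2 = 1.478e-03/2.316e-03 = 0.6382.
After j more steps, e_{3+j} ≈ 1.478e-03·ρ^j; need ρ^j ≤ 2.8e-11/1.478e-03 = 1.89445e-08.
j ≥ ln(1.89445e-08)/ln(0.6382) = -17.7818/-0.44910 = 39.594.
So 40 more iterations are needed.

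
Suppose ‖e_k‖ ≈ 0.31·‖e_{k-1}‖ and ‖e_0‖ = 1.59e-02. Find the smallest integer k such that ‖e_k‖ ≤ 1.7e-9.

14

After k steps, ‖e_k‖ ≈ 1.59e-02·0.31^k.
Need 0.31^k ≤ 1.7e-9/1.59e-02 = 1.06918e-07.
k ≥ ln(1.06918e-07)/ln(0.31) = -16.0512/-1.17118 = 13.705.
Smallest integer k = 14.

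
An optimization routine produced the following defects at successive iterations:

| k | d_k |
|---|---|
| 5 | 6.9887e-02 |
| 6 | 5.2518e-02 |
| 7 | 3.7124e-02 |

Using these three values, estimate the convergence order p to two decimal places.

p ≈ ln(d_7/d_6) / ln(d_6/d_5)
  = ln(3.7124e-02/5.2518e-02) / ln(5.2518e-02/6.9887e-02)
  = ln(0.706881) / ln(0.75147)
  = -0.34689 / -0.28572 ≈ 1.21409

1.21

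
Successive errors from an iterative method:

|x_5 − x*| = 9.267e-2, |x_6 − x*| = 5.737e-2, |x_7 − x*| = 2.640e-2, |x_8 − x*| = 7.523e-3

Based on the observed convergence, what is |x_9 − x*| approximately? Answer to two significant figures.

9.9e-4

First estimate the order: p ≈ ln(|x_8 − x*|/|x_7 − x*|) / ln(|x_7 − x*|/|x_6 − x*|) = ln(7.523e-3/2.640e-2)/ln(2.640e-2/5.737e-2) = ln(0.284962)/ln(0.460171) ≈ 1.6175.
Then |x_9 − x*| ≈ |x_8 − x*|·(|x_8 − x*|/|x_7 − x*|)^p = 7.523e-3·(0.284962)^1.6175 = 7.523e-3·0.131256 ≈ 0.0009874.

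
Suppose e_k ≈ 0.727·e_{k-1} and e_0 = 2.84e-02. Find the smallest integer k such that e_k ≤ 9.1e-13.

76

After k steps, e_k ≈ 2.84e-02·0.727^k.
Need 0.727^k ≤ 9.1e-13/2.84e-02 = 3.20423e-11.
k ≥ ln(3.20423e-11)/ln(0.727) = -24.1640/-0.31883 = 75.790.
Smallest integer k = 76.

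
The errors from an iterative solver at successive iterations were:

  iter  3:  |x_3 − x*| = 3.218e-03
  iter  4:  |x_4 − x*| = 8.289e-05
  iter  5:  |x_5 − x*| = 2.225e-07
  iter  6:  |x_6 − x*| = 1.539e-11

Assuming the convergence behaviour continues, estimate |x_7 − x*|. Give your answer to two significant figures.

First estimate the order: p ≈ ln(|x_6 − x*|/|x_5 − x*|) / ln(|x_5 − x*|/|x_4 − x*|) = ln(1.539e-11/2.225e-07)/ln(2.225e-07/8.289e-05) = ln(6.91685e-05)/ln(0.00268428) ≈ 1.6180.
Then |x_7 − x*| ≈ |x_6 − x*|·(|x_6 − x*|/|x_5 − x*|)^p = 1.539e-11·(6.91685e-05)^1.6180 = 1.539e-11·1.85768e-07 ≈ 2.859e-18.

2.9e-18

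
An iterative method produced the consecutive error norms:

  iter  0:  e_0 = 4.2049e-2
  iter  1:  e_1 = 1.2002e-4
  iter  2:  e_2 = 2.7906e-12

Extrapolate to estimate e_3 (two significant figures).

3.5e-35

First estimate the order: p ≈ ln(e_2/e_1) / ln(e_1/e_0) = ln(2.7906e-12/1.2002e-4)/ln(1.2002e-4/4.2049e-2) = ln(2.32511e-08)/ln(0.00285429) ≈ 3.0000.
Then e_3 ≈ e_2·(e_2/e_1)^p = 2.7906e-12·(2.32511e-08)^3.0000 = 2.7906e-12·1.25699e-23 ≈ 3.508e-35.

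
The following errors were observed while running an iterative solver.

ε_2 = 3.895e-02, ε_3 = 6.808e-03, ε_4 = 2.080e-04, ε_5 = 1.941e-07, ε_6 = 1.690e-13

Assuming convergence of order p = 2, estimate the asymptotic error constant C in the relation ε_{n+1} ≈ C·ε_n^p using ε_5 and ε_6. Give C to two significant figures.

4.5

C ≈ ε_6 / ε_5^2
  = 1.690e-13 / (1.941e-07)^2
  = 1.690e-13 / 3.76748e-14 ≈ 4.4858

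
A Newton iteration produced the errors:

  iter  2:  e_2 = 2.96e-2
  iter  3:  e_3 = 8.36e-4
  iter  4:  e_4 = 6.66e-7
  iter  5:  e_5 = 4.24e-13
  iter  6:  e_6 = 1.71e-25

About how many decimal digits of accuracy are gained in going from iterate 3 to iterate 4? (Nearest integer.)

Digits gained ≈ log₁₀(e_3/e_4) = log₁₀(8.36e-4/6.66e-7) = log₁₀(1255.26) ≈ 3.099.

3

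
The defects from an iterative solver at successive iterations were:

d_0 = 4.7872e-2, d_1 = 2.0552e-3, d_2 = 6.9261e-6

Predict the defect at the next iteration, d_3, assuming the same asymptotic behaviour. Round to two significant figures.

First estimate the order: p ≈ ln(d_2/d_1) / ln(d_1/d_0) = ln(6.9261e-6/2.0552e-3)/ln(2.0552e-3/4.7872e-2) = ln(0.00337004)/ln(0.0429311) ≈ 1.8083.
Then d_3 ≈ d_2·(d_2/d_1)^p = 6.9261e-6·(0.00337004)^1.8083 = 6.9261e-6·3.38238e-05 ≈ 2.343e-10.

2.3e-10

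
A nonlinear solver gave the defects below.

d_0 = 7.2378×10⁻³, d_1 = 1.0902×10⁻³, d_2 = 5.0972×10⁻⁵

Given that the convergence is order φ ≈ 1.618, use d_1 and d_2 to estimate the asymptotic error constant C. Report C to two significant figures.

C ≈ d_2 / d_1^1.618
  = 5.0972×10⁻⁵ / (1.0902×10⁻³)^1.618
  = 5.0972×10⁻⁵ / 1.60948e-05 ≈ 3.167

3.2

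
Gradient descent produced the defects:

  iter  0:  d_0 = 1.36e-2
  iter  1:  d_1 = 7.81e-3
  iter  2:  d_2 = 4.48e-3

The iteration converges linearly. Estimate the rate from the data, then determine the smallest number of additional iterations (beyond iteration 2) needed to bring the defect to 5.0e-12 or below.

38

Rate ρ ≈ d_2/d_1 = 4.48e-3/7.81e-3 = 0.5736.
After j more steps, d_{2+j} ≈ 4.48e-3·ρ^j; need ρ^j ≤ 5.0e-12/4.48e-3 = 1.11607e-09.
j ≥ ln(1.11607e-09)/ln(0.5736) = -20.6135/-0.55582 = 37.087.
So 38 more iterations are needed.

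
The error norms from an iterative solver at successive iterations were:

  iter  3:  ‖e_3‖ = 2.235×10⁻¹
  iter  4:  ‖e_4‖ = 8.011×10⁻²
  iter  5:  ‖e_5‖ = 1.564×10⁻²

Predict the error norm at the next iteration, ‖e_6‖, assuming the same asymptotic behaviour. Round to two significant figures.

1.2e-3

First estimate the order: p ≈ ln(‖e_5‖/‖e_4‖) / ln(‖e_4‖/‖e_3‖) = ln(1.564×10⁻²/8.011×10⁻²)/ln(8.011×10⁻²/2.235×10⁻¹) = ln(0.195232)/ln(0.358434) ≈ 1.5922.
Then ‖e_6‖ ≈ ‖e_5‖·(‖e_5‖/‖e_4‖)^p = 1.564×10⁻²·(0.195232)^1.5922 = 1.564×10⁻²·0.0742019 ≈ 0.001161.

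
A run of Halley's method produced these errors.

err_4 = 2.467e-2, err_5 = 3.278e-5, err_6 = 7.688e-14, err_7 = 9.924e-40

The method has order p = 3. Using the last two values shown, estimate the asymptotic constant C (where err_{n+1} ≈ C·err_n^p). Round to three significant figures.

2.18

C ≈ err_7 / err_6^3
  = 9.924e-40 / (7.688e-14)^3
  = 9.924e-40 / 4.54402e-40 ≈ 2.184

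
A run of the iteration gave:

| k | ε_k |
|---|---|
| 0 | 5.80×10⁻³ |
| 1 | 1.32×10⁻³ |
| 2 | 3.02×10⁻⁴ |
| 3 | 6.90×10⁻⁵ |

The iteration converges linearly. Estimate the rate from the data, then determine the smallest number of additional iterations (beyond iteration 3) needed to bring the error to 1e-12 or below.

Rate ρ ≈ ε_3/ε_2 = 6.90×10⁻⁵/3.02×10⁻⁴ = 0.2285.
After j more steps, ε_{3+j} ≈ 6.90×10⁻⁵·ρ^j; need ρ^j ≤ 1e-12/6.90×10⁻⁵ = 1.44928e-08.
j ≥ ln(1.44928e-08)/ln(0.2285) = -18.0496/-1.47622 = 12.227.
So 13 more iterations are needed.

13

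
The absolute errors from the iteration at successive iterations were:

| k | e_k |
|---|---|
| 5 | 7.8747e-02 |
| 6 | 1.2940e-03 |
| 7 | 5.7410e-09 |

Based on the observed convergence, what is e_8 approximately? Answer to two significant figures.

First estimate the order: p ≈ ln(e_7/e_6) / ln(e_6/e_5) = ln(5.7410e-09/1.2940e-03)/ln(1.2940e-03/7.8747e-02) = ln(4.43663e-06)/ln(0.0164324) ≈ 3.0000.
Then e_8 ≈ e_7·(e_7/e_6)^p = 5.7410e-09·(4.43663e-06)^3.0000 = 5.7410e-09·8.73292e-17 ≈ 5.014e-25.

5.0e-25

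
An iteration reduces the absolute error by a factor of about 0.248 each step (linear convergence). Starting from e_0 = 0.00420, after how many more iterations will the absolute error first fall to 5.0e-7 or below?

7

After k steps, e_k ≈ 0.00420·0.248^k.
Need 0.248^k ≤ 5.0e-7/0.00420 = 0.000119048.
k ≥ ln(0.000119048)/ln(0.248) = -9.0360/-1.39433 = 6.481.
Smallest integer k = 7.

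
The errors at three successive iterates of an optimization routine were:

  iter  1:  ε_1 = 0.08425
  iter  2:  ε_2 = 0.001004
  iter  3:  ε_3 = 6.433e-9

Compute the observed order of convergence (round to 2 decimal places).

2.70

p ≈ ln(ε_3/ε_2) / ln(ε_2/ε_1)
  = ln(6.433e-9/0.001004) / ln(0.001004/0.08425)
  = ln(6.40737e-06) / ln(0.0119169)
  = -11.95806 / -4.42980 ≈ 2.69946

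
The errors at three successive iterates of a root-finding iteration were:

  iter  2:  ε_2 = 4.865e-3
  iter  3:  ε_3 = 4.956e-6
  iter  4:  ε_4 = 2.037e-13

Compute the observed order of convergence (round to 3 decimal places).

2.469

p ≈ ln(ε_4/ε_3) / ln(ε_3/ε_2)
  = ln(2.037e-13/4.956e-6) / ln(4.956e-6/4.865e-3)
  = ln(4.11017e-08) / ln(0.00101871)
  = -17.007216 / -6.889218 ≈ 2.468671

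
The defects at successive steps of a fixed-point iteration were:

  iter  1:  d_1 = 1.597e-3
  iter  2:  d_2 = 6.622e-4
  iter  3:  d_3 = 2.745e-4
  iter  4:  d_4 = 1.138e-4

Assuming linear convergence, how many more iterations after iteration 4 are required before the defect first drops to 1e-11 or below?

Rate ρ ≈ d_4/d_3 = 1.138e-4/2.745e-4 = 0.4146.
After j more steps, d_{4+j} ≈ 1.138e-4·ρ^j; need ρ^j ≤ 1e-11/1.138e-4 = 8.78735e-08.
j ≥ ln(8.78735e-08)/ln(0.4146) = -16.2474/-0.88044 = 18.454.
So 19 more iterations are needed.

19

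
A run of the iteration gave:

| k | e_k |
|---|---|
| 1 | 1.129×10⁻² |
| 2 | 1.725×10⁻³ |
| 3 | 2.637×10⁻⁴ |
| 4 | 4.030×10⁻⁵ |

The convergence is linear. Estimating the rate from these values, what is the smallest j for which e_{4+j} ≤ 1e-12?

10

Rate ρ ≈ e_4/e_3 = 4.030×10⁻⁵/2.637×10⁻⁴ = 0.1528.
After j more steps, e_{4+j} ≈ 4.030×10⁻⁵·ρ^j; need ρ^j ≤ 1e-12/4.030×10⁻⁵ = 2.48139e-08.
j ≥ ln(2.48139e-08)/ln(0.1528) = -17.5119/-1.87863 = 9.322.
So 10 more iterations are needed.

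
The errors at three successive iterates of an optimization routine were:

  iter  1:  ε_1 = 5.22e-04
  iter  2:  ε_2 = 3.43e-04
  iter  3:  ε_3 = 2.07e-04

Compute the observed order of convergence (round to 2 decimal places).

p ≈ ln(ε_3/ε_2) / ln(ε_2/ε_1)
  = ln(2.07e-04/3.43e-04) / ln(3.43e-04/5.22e-04)
  = ln(0.603499) / ln(0.657088)
  = -0.50501 / -0.41994 ≈ 1.20258

1.20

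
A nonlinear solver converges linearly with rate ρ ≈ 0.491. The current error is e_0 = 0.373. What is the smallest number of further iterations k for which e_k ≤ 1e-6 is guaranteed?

After k steps, e_k ≈ 0.373·0.491^k.
Need 0.491^k ≤ 1e-6/0.373 = 2.68097e-06.
k ≥ ln(2.68097e-06)/ln(0.491) = -12.8293/-0.71131 = 18.036.
Smallest integer k = 19.

19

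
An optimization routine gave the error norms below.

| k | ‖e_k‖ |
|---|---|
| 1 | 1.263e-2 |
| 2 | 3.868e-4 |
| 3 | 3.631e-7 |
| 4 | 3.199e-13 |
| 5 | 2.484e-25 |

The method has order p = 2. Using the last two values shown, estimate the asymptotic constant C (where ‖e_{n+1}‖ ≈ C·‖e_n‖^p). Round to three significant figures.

C ≈ ‖e_5‖ / ‖e_4‖^2
  = 2.484e-25 / (3.199e-13)^2
  = 2.484e-25 / 1.02336e-25 ≈ 2.4273

2.43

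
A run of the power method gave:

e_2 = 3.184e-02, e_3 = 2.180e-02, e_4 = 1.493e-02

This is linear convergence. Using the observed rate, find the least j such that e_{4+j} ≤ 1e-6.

26

Rate ρ ≈ e_4/e_3 = 1.493e-02/2.180e-02 = 0.6849.
After j more steps, e_{4+j} ≈ 1.493e-02·ρ^j; need ρ^j ≤ 1e-6/1.493e-02 = 6.69792e-05.
j ≥ ln(6.69792e-05)/ln(0.6849) = -9.6111/-0.37848 = 25.394.
So 26 more iterations are needed.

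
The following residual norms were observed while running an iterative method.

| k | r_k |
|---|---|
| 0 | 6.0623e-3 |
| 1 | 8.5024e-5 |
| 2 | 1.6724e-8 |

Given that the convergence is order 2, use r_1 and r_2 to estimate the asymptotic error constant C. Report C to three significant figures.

2.31

C ≈ r_2 / r_1^2
  = 1.6724e-8 / (8.5024e-5)^2
  = 1.6724e-8 / 7.22908e-09 ≈ 2.3134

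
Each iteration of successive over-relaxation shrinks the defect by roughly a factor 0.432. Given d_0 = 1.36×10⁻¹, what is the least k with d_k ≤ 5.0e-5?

10

After k steps, d_k ≈ 1.36×10⁻¹·0.432^k.
Need 0.432^k ≤ 5.0e-5/1.36×10⁻¹ = 0.000367647.
k ≥ ln(0.000367647)/ln(0.432) = -7.9084/-0.83933 = 9.422.
Smallest integer k = 10.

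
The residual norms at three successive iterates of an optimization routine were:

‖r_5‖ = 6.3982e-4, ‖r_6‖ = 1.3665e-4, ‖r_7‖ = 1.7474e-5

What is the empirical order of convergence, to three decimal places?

1.332

p ≈ ln(‖r_7‖/‖r_6‖) / ln(‖r_6‖/‖r_5‖)
  = ln(1.7474e-5/1.3665e-4) / ln(1.3665e-4/6.3982e-4)
  = ln(0.127874) / ln(0.213576)
  = -2.056710 / -1.543763 ≈ 1.332271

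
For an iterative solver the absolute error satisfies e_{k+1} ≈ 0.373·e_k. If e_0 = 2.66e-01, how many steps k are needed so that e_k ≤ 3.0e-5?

10

After k steps, e_k ≈ 2.66e-01·0.373^k.
Need 0.373^k ≤ 3.0e-5/2.66e-01 = 0.000112782.
k ≥ ln(0.000112782)/ln(0.373) = -9.0901/-0.98618 = 9.217.
Smallest integer k = 10.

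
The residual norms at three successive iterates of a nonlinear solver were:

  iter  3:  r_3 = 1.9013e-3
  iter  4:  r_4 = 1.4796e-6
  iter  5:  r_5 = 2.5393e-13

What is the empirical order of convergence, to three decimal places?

p ≈ ln(r_5/r_4) / ln(r_4/r_3)
  = ln(2.5393e-13/1.4796e-6) / ln(1.4796e-6/1.9013e-3)
  = ln(1.71621e-07) / ln(0.000778204)
  = -15.577977 / -7.158522 ≈ 2.176144

2.176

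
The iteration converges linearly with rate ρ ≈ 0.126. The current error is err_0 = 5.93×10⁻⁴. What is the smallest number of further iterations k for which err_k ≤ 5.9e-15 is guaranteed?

13

After k steps, err_k ≈ 5.93×10⁻⁴·0.126^k.
Need 0.126^k ≤ 5.9e-15/5.93×10⁻⁴ = 9.94941e-12.
k ≥ ln(9.94941e-12)/ln(0.126) = -25.3335/-2.07147 = 12.230.
Smallest integer k = 13.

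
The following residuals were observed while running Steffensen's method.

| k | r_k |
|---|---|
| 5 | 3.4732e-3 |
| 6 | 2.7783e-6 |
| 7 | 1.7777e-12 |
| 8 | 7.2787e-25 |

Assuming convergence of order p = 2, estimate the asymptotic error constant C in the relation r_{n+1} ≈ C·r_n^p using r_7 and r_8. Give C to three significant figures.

C ≈ r_8 / r_7^2
  = 7.2787e-25 / (1.7777e-12)^2
  = 7.2787e-25 / 3.16022e-24 ≈ 0.23032

0.230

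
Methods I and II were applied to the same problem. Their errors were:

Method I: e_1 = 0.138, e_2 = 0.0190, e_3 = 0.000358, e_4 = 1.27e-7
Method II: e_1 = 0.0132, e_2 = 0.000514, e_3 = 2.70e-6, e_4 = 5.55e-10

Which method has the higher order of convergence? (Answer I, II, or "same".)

Method I: p ≈ ln(1.27e-7/0.000358)/ln(0.000358/0.0190) ≈ 2.00.
Method II: p ≈ ln(5.55e-10/2.70e-6)/ln(2.70e-6/0.000514) ≈ 1.62.
Method I has the higher order (≈2.0 vs ≈1.6).

I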